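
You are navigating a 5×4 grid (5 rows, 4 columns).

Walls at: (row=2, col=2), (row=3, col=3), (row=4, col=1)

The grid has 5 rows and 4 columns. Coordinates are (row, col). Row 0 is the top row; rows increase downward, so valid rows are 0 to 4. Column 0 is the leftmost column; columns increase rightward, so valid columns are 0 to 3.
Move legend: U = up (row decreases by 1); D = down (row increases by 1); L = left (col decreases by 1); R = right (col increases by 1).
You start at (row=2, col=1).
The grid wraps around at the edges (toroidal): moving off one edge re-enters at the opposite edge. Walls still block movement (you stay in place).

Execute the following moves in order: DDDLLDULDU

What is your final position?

Start: (row=2, col=1)
  D (down): (row=2, col=1) -> (row=3, col=1)
  D (down): blocked, stay at (row=3, col=1)
  D (down): blocked, stay at (row=3, col=1)
  L (left): (row=3, col=1) -> (row=3, col=0)
  L (left): blocked, stay at (row=3, col=0)
  D (down): (row=3, col=0) -> (row=4, col=0)
  U (up): (row=4, col=0) -> (row=3, col=0)
  L (left): blocked, stay at (row=3, col=0)
  D (down): (row=3, col=0) -> (row=4, col=0)
  U (up): (row=4, col=0) -> (row=3, col=0)
Final: (row=3, col=0)

Answer: Final position: (row=3, col=0)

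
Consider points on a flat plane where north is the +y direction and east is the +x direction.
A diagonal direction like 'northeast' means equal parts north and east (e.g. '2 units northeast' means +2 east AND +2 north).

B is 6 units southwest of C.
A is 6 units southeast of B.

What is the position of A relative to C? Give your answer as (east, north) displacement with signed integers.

Answer: A is at (east=0, north=-12) relative to C.

Derivation:
Place C at the origin (east=0, north=0).
  B is 6 units southwest of C: delta (east=-6, north=-6); B at (east=-6, north=-6).
  A is 6 units southeast of B: delta (east=+6, north=-6); A at (east=0, north=-12).
Therefore A relative to C: (east=0, north=-12).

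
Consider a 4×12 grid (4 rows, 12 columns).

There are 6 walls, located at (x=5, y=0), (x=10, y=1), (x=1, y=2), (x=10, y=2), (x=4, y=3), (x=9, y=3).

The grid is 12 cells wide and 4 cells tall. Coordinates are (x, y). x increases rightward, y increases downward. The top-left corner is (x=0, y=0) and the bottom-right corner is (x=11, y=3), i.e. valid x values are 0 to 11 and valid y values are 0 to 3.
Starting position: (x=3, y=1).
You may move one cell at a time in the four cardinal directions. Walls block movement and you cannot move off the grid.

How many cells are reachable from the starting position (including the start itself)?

Answer: Reachable cells: 42

Derivation:
BFS flood-fill from (x=3, y=1):
  Distance 0: (x=3, y=1)
  Distance 1: (x=3, y=0), (x=2, y=1), (x=4, y=1), (x=3, y=2)
  Distance 2: (x=2, y=0), (x=4, y=0), (x=1, y=1), (x=5, y=1), (x=2, y=2), (x=4, y=2), (x=3, y=3)
  Distance 3: (x=1, y=0), (x=0, y=1), (x=6, y=1), (x=5, y=2), (x=2, y=3)
  Distance 4: (x=0, y=0), (x=6, y=0), (x=7, y=1), (x=0, y=2), (x=6, y=2), (x=1, y=3), (x=5, y=3)
  Distance 5: (x=7, y=0), (x=8, y=1), (x=7, y=2), (x=0, y=3), (x=6, y=3)
  Distance 6: (x=8, y=0), (x=9, y=1), (x=8, y=2), (x=7, y=3)
  Distance 7: (x=9, y=0), (x=9, y=2), (x=8, y=3)
  Distance 8: (x=10, y=0)
  Distance 9: (x=11, y=0)
  Distance 10: (x=11, y=1)
  Distance 11: (x=11, y=2)
  Distance 12: (x=11, y=3)
  Distance 13: (x=10, y=3)
Total reachable: 42 (grid has 42 open cells total)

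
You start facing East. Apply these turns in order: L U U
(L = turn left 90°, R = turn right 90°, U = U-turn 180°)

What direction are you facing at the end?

Answer: Final heading: North

Derivation:
Start: East
  L (left (90° counter-clockwise)) -> North
  U (U-turn (180°)) -> South
  U (U-turn (180°)) -> North
Final: North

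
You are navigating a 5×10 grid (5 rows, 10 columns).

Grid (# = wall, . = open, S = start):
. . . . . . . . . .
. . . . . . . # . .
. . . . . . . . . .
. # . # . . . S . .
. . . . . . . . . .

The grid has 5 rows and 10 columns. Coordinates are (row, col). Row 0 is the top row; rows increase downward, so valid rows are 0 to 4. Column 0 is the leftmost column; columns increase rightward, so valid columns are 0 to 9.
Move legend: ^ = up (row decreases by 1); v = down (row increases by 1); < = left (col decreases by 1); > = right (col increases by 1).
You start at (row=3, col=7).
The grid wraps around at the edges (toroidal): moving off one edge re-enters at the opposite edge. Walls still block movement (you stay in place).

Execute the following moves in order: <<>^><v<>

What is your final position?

Start: (row=3, col=7)
  < (left): (row=3, col=7) -> (row=3, col=6)
  < (left): (row=3, col=6) -> (row=3, col=5)
  > (right): (row=3, col=5) -> (row=3, col=6)
  ^ (up): (row=3, col=6) -> (row=2, col=6)
  > (right): (row=2, col=6) -> (row=2, col=7)
  < (left): (row=2, col=7) -> (row=2, col=6)
  v (down): (row=2, col=6) -> (row=3, col=6)
  < (left): (row=3, col=6) -> (row=3, col=5)
  > (right): (row=3, col=5) -> (row=3, col=6)
Final: (row=3, col=6)

Answer: Final position: (row=3, col=6)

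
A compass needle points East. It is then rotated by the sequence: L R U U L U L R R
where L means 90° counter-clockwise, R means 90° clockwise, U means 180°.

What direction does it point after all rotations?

Answer: Final heading: West

Derivation:
Start: East
  L (left (90° counter-clockwise)) -> North
  R (right (90° clockwise)) -> East
  U (U-turn (180°)) -> West
  U (U-turn (180°)) -> East
  L (left (90° counter-clockwise)) -> North
  U (U-turn (180°)) -> South
  L (left (90° counter-clockwise)) -> East
  R (right (90° clockwise)) -> South
  R (right (90° clockwise)) -> West
Final: West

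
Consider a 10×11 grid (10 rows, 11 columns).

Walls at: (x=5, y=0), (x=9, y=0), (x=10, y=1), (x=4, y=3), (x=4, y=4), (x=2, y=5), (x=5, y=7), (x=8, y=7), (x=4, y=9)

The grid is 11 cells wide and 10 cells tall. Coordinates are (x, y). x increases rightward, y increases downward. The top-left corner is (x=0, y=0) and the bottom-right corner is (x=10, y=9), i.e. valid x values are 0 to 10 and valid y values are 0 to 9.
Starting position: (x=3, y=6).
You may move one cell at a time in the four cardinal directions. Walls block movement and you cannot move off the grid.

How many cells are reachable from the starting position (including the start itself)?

BFS flood-fill from (x=3, y=6):
  Distance 0: (x=3, y=6)
  Distance 1: (x=3, y=5), (x=2, y=6), (x=4, y=6), (x=3, y=7)
  Distance 2: (x=3, y=4), (x=4, y=5), (x=1, y=6), (x=5, y=6), (x=2, y=7), (x=4, y=7), (x=3, y=8)
  Distance 3: (x=3, y=3), (x=2, y=4), (x=1, y=5), (x=5, y=5), (x=0, y=6), (x=6, y=6), (x=1, y=7), (x=2, y=8), (x=4, y=8), (x=3, y=9)
  Distance 4: (x=3, y=2), (x=2, y=3), (x=1, y=4), (x=5, y=4), (x=0, y=5), (x=6, y=5), (x=7, y=6), (x=0, y=7), (x=6, y=7), (x=1, y=8), (x=5, y=8), (x=2, y=9)
  Distance 5: (x=3, y=1), (x=2, y=2), (x=4, y=2), (x=1, y=3), (x=5, y=3), (x=0, y=4), (x=6, y=4), (x=7, y=5), (x=8, y=6), (x=7, y=7), (x=0, y=8), (x=6, y=8), (x=1, y=9), (x=5, y=9)
  Distance 6: (x=3, y=0), (x=2, y=1), (x=4, y=1), (x=1, y=2), (x=5, y=2), (x=0, y=3), (x=6, y=3), (x=7, y=4), (x=8, y=5), (x=9, y=6), (x=7, y=8), (x=0, y=9), (x=6, y=9)
  Distance 7: (x=2, y=0), (x=4, y=0), (x=1, y=1), (x=5, y=1), (x=0, y=2), (x=6, y=2), (x=7, y=3), (x=8, y=4), (x=9, y=5), (x=10, y=6), (x=9, y=7), (x=8, y=8), (x=7, y=9)
  Distance 8: (x=1, y=0), (x=0, y=1), (x=6, y=1), (x=7, y=2), (x=8, y=3), (x=9, y=4), (x=10, y=5), (x=10, y=7), (x=9, y=8), (x=8, y=9)
  Distance 9: (x=0, y=0), (x=6, y=0), (x=7, y=1), (x=8, y=2), (x=9, y=3), (x=10, y=4), (x=10, y=8), (x=9, y=9)
  Distance 10: (x=7, y=0), (x=8, y=1), (x=9, y=2), (x=10, y=3), (x=10, y=9)
  Distance 11: (x=8, y=0), (x=9, y=1), (x=10, y=2)
Total reachable: 100 (grid has 101 open cells total)

Answer: Reachable cells: 100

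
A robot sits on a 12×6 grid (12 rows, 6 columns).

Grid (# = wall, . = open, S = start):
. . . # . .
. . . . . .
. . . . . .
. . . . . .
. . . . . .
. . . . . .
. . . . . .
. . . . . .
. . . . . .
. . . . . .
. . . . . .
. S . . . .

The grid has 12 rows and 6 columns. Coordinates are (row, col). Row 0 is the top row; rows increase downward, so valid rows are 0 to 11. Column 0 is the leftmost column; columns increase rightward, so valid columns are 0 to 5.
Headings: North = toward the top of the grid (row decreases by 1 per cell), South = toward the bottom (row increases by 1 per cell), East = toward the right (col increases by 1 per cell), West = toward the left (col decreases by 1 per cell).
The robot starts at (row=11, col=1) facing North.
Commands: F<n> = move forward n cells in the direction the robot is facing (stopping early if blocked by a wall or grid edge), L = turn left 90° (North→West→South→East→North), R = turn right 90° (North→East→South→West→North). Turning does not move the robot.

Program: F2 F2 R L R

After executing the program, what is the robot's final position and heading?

Start: (row=11, col=1), facing North
  F2: move forward 2, now at (row=9, col=1)
  F2: move forward 2, now at (row=7, col=1)
  R: turn right, now facing East
  L: turn left, now facing North
  R: turn right, now facing East
Final: (row=7, col=1), facing East

Answer: Final position: (row=7, col=1), facing East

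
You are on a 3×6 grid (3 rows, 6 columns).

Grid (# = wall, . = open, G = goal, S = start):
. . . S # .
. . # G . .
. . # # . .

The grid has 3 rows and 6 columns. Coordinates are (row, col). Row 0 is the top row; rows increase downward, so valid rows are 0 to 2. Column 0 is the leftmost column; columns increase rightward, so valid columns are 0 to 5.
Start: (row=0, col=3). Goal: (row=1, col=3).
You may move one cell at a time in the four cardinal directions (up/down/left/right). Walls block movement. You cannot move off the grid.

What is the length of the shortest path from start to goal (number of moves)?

Answer: Shortest path length: 1

Derivation:
BFS from (row=0, col=3) until reaching (row=1, col=3):
  Distance 0: (row=0, col=3)
  Distance 1: (row=0, col=2), (row=1, col=3)  <- goal reached here
One shortest path (1 moves): (row=0, col=3) -> (row=1, col=3)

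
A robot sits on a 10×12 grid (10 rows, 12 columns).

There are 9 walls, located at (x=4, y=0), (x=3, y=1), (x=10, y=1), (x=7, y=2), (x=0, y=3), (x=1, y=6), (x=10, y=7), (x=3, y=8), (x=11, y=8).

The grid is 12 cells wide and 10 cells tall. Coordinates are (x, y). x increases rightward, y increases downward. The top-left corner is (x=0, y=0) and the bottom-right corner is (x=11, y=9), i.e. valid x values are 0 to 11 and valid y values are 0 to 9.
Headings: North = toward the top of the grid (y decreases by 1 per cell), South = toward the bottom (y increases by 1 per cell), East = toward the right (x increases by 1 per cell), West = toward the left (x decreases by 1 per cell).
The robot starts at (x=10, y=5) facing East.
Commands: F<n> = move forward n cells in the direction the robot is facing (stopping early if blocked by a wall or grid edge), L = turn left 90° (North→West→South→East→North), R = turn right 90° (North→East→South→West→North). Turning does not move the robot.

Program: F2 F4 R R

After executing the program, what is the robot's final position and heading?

Start: (x=10, y=5), facing East
  F2: move forward 1/2 (blocked), now at (x=11, y=5)
  F4: move forward 0/4 (blocked), now at (x=11, y=5)
  R: turn right, now facing South
  R: turn right, now facing West
Final: (x=11, y=5), facing West

Answer: Final position: (x=11, y=5), facing West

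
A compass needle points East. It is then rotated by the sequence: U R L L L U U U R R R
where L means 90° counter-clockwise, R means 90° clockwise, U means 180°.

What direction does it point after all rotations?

Answer: Final heading: South

Derivation:
Start: East
  U (U-turn (180°)) -> West
  R (right (90° clockwise)) -> North
  L (left (90° counter-clockwise)) -> West
  L (left (90° counter-clockwise)) -> South
  L (left (90° counter-clockwise)) -> East
  U (U-turn (180°)) -> West
  U (U-turn (180°)) -> East
  U (U-turn (180°)) -> West
  R (right (90° clockwise)) -> North
  R (right (90° clockwise)) -> East
  R (right (90° clockwise)) -> South
Final: South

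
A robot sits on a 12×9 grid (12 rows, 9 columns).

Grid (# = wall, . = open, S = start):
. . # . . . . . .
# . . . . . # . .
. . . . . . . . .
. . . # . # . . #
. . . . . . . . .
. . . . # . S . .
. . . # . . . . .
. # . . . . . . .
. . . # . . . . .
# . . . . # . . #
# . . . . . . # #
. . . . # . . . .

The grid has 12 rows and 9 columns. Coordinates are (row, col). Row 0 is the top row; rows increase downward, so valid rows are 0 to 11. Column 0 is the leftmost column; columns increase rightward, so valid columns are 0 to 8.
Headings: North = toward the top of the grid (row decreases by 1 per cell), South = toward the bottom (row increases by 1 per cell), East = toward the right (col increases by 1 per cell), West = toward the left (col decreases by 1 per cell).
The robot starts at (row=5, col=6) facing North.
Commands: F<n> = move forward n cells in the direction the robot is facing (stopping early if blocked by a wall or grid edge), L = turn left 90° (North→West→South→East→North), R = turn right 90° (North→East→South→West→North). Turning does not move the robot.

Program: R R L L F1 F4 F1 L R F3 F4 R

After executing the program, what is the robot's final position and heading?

Answer: Final position: (row=2, col=6), facing East

Derivation:
Start: (row=5, col=6), facing North
  R: turn right, now facing East
  R: turn right, now facing South
  L: turn left, now facing East
  L: turn left, now facing North
  F1: move forward 1, now at (row=4, col=6)
  F4: move forward 2/4 (blocked), now at (row=2, col=6)
  F1: move forward 0/1 (blocked), now at (row=2, col=6)
  L: turn left, now facing West
  R: turn right, now facing North
  F3: move forward 0/3 (blocked), now at (row=2, col=6)
  F4: move forward 0/4 (blocked), now at (row=2, col=6)
  R: turn right, now facing East
Final: (row=2, col=6), facing East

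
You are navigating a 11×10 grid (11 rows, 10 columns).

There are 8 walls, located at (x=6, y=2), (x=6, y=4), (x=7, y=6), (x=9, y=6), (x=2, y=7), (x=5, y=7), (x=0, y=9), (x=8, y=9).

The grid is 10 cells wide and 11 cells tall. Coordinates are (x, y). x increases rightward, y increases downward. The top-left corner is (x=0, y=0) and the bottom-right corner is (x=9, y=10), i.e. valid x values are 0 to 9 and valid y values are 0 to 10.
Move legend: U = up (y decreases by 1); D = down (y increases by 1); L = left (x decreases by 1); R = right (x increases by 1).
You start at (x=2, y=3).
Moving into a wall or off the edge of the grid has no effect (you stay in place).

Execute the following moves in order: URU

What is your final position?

Start: (x=2, y=3)
  U (up): (x=2, y=3) -> (x=2, y=2)
  R (right): (x=2, y=2) -> (x=3, y=2)
  U (up): (x=3, y=2) -> (x=3, y=1)
Final: (x=3, y=1)

Answer: Final position: (x=3, y=1)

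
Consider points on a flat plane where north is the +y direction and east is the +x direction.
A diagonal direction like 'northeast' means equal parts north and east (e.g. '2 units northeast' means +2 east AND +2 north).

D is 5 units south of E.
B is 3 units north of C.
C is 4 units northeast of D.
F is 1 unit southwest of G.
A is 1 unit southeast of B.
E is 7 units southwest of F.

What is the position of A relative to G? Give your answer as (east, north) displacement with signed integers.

Answer: A is at (east=-3, north=-7) relative to G.

Derivation:
Place G at the origin (east=0, north=0).
  F is 1 unit southwest of G: delta (east=-1, north=-1); F at (east=-1, north=-1).
  E is 7 units southwest of F: delta (east=-7, north=-7); E at (east=-8, north=-8).
  D is 5 units south of E: delta (east=+0, north=-5); D at (east=-8, north=-13).
  C is 4 units northeast of D: delta (east=+4, north=+4); C at (east=-4, north=-9).
  B is 3 units north of C: delta (east=+0, north=+3); B at (east=-4, north=-6).
  A is 1 unit southeast of B: delta (east=+1, north=-1); A at (east=-3, north=-7).
Therefore A relative to G: (east=-3, north=-7).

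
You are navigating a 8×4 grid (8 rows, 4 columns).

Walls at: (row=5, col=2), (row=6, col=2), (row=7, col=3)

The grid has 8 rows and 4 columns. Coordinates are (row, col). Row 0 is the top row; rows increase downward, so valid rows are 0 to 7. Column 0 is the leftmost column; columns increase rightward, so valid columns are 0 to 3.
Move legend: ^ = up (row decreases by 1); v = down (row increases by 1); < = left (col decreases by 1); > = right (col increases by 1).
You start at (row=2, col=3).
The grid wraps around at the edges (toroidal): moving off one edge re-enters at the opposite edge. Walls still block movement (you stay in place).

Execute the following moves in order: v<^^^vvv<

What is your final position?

Answer: Final position: (row=3, col=1)

Derivation:
Start: (row=2, col=3)
  v (down): (row=2, col=3) -> (row=3, col=3)
  < (left): (row=3, col=3) -> (row=3, col=2)
  ^ (up): (row=3, col=2) -> (row=2, col=2)
  ^ (up): (row=2, col=2) -> (row=1, col=2)
  ^ (up): (row=1, col=2) -> (row=0, col=2)
  v (down): (row=0, col=2) -> (row=1, col=2)
  v (down): (row=1, col=2) -> (row=2, col=2)
  v (down): (row=2, col=2) -> (row=3, col=2)
  < (left): (row=3, col=2) -> (row=3, col=1)
Final: (row=3, col=1)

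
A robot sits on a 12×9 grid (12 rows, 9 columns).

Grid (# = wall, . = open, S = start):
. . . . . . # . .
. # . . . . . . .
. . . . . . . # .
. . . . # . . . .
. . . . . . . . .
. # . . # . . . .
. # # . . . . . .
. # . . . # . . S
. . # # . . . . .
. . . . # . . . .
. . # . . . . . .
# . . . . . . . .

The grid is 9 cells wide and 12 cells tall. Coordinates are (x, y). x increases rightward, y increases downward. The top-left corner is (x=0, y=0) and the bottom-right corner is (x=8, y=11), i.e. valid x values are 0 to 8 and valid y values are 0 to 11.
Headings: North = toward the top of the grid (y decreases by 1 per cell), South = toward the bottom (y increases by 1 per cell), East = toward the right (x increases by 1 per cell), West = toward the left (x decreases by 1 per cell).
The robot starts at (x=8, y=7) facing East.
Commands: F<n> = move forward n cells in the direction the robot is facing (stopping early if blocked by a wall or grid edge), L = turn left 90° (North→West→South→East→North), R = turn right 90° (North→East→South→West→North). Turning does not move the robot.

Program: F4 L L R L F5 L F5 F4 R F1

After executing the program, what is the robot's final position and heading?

Start: (x=8, y=7), facing East
  F4: move forward 0/4 (blocked), now at (x=8, y=7)
  L: turn left, now facing North
  L: turn left, now facing West
  R: turn right, now facing North
  L: turn left, now facing West
  F5: move forward 2/5 (blocked), now at (x=6, y=7)
  L: turn left, now facing South
  F5: move forward 4/5 (blocked), now at (x=6, y=11)
  F4: move forward 0/4 (blocked), now at (x=6, y=11)
  R: turn right, now facing West
  F1: move forward 1, now at (x=5, y=11)
Final: (x=5, y=11), facing West

Answer: Final position: (x=5, y=11), facing West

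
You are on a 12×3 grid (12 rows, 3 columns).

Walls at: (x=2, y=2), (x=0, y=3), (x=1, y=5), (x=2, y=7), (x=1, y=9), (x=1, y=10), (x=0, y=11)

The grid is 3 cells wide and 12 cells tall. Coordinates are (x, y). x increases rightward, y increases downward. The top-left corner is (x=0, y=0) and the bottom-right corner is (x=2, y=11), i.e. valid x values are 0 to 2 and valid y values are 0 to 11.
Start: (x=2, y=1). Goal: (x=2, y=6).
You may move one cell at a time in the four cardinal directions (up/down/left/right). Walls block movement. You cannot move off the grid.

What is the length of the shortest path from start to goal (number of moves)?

BFS from (x=2, y=1) until reaching (x=2, y=6):
  Distance 0: (x=2, y=1)
  Distance 1: (x=2, y=0), (x=1, y=1)
  Distance 2: (x=1, y=0), (x=0, y=1), (x=1, y=2)
  Distance 3: (x=0, y=0), (x=0, y=2), (x=1, y=3)
  Distance 4: (x=2, y=3), (x=1, y=4)
  Distance 5: (x=0, y=4), (x=2, y=4)
  Distance 6: (x=0, y=5), (x=2, y=5)
  Distance 7: (x=0, y=6), (x=2, y=6)  <- goal reached here
One shortest path (7 moves): (x=2, y=1) -> (x=1, y=1) -> (x=1, y=2) -> (x=1, y=3) -> (x=2, y=3) -> (x=2, y=4) -> (x=2, y=5) -> (x=2, y=6)

Answer: Shortest path length: 7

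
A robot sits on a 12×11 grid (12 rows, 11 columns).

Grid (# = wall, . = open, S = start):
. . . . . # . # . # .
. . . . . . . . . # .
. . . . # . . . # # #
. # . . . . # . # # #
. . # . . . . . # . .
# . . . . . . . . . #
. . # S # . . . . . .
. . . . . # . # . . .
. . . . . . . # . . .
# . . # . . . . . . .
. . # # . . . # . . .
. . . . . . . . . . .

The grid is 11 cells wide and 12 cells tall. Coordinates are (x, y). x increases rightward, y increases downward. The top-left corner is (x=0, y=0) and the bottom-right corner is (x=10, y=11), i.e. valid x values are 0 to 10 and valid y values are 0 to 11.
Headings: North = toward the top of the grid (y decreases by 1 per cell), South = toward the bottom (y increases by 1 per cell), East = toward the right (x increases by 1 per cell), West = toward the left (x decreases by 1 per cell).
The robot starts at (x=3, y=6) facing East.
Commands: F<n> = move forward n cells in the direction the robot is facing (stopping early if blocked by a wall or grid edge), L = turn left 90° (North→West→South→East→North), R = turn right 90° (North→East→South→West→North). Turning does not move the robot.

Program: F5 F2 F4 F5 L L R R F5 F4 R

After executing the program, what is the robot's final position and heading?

Start: (x=3, y=6), facing East
  F5: move forward 0/5 (blocked), now at (x=3, y=6)
  F2: move forward 0/2 (blocked), now at (x=3, y=6)
  F4: move forward 0/4 (blocked), now at (x=3, y=6)
  F5: move forward 0/5 (blocked), now at (x=3, y=6)
  L: turn left, now facing North
  L: turn left, now facing West
  R: turn right, now facing North
  R: turn right, now facing East
  F5: move forward 0/5 (blocked), now at (x=3, y=6)
  F4: move forward 0/4 (blocked), now at (x=3, y=6)
  R: turn right, now facing South
Final: (x=3, y=6), facing South

Answer: Final position: (x=3, y=6), facing South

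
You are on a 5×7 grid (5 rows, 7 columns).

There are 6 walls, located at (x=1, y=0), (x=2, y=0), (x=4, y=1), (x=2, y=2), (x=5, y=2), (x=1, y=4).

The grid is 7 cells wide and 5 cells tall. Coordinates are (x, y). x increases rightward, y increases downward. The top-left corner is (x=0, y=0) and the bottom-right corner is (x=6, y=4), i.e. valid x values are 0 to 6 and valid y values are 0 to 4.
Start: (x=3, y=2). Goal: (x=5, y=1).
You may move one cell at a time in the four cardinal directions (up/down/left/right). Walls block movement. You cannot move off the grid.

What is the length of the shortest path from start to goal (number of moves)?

Answer: Shortest path length: 5

Derivation:
BFS from (x=3, y=2) until reaching (x=5, y=1):
  Distance 0: (x=3, y=2)
  Distance 1: (x=3, y=1), (x=4, y=2), (x=3, y=3)
  Distance 2: (x=3, y=0), (x=2, y=1), (x=2, y=3), (x=4, y=3), (x=3, y=4)
  Distance 3: (x=4, y=0), (x=1, y=1), (x=1, y=3), (x=5, y=3), (x=2, y=4), (x=4, y=4)
  Distance 4: (x=5, y=0), (x=0, y=1), (x=1, y=2), (x=0, y=3), (x=6, y=3), (x=5, y=4)
  Distance 5: (x=0, y=0), (x=6, y=0), (x=5, y=1), (x=0, y=2), (x=6, y=2), (x=0, y=4), (x=6, y=4)  <- goal reached here
One shortest path (5 moves): (x=3, y=2) -> (x=3, y=1) -> (x=3, y=0) -> (x=4, y=0) -> (x=5, y=0) -> (x=5, y=1)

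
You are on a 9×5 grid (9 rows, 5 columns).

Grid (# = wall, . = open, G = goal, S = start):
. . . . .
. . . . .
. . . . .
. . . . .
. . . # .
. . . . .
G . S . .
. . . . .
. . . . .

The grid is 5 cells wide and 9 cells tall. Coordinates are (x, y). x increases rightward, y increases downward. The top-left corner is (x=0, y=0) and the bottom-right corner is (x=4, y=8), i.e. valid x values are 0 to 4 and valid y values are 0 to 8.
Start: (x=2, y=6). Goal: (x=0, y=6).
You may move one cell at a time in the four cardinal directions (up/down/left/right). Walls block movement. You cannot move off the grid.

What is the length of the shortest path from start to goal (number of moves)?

Answer: Shortest path length: 2

Derivation:
BFS from (x=2, y=6) until reaching (x=0, y=6):
  Distance 0: (x=2, y=6)
  Distance 1: (x=2, y=5), (x=1, y=6), (x=3, y=6), (x=2, y=7)
  Distance 2: (x=2, y=4), (x=1, y=5), (x=3, y=5), (x=0, y=6), (x=4, y=6), (x=1, y=7), (x=3, y=7), (x=2, y=8)  <- goal reached here
One shortest path (2 moves): (x=2, y=6) -> (x=1, y=6) -> (x=0, y=6)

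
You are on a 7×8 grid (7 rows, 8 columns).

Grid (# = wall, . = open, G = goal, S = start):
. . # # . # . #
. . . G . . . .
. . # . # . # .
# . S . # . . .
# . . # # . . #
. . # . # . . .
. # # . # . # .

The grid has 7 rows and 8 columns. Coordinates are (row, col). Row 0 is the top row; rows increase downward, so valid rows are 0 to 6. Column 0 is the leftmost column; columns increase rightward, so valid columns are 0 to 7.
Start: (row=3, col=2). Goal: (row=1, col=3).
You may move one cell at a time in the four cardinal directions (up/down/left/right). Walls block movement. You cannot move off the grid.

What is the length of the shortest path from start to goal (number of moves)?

BFS from (row=3, col=2) until reaching (row=1, col=3):
  Distance 0: (row=3, col=2)
  Distance 1: (row=3, col=1), (row=3, col=3), (row=4, col=2)
  Distance 2: (row=2, col=1), (row=2, col=3), (row=4, col=1)
  Distance 3: (row=1, col=1), (row=1, col=3), (row=2, col=0), (row=5, col=1)  <- goal reached here
One shortest path (3 moves): (row=3, col=2) -> (row=3, col=3) -> (row=2, col=3) -> (row=1, col=3)

Answer: Shortest path length: 3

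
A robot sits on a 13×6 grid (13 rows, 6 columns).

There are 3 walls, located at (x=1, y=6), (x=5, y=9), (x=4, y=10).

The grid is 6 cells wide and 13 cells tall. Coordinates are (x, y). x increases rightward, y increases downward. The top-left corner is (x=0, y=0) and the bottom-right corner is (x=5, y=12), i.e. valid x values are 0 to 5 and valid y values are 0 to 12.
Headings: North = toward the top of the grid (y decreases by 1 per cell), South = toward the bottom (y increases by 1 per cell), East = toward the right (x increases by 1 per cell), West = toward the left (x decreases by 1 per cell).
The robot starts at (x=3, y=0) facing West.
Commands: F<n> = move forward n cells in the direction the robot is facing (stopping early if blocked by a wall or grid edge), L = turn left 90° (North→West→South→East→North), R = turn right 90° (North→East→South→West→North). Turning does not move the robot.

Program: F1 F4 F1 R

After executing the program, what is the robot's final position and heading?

Answer: Final position: (x=0, y=0), facing North

Derivation:
Start: (x=3, y=0), facing West
  F1: move forward 1, now at (x=2, y=0)
  F4: move forward 2/4 (blocked), now at (x=0, y=0)
  F1: move forward 0/1 (blocked), now at (x=0, y=0)
  R: turn right, now facing North
Final: (x=0, y=0), facing North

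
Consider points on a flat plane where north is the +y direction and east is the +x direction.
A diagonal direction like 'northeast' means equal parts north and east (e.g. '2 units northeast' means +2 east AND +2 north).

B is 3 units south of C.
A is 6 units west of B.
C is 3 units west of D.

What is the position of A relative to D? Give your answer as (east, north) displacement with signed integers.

Answer: A is at (east=-9, north=-3) relative to D.

Derivation:
Place D at the origin (east=0, north=0).
  C is 3 units west of D: delta (east=-3, north=+0); C at (east=-3, north=0).
  B is 3 units south of C: delta (east=+0, north=-3); B at (east=-3, north=-3).
  A is 6 units west of B: delta (east=-6, north=+0); A at (east=-9, north=-3).
Therefore A relative to D: (east=-9, north=-3).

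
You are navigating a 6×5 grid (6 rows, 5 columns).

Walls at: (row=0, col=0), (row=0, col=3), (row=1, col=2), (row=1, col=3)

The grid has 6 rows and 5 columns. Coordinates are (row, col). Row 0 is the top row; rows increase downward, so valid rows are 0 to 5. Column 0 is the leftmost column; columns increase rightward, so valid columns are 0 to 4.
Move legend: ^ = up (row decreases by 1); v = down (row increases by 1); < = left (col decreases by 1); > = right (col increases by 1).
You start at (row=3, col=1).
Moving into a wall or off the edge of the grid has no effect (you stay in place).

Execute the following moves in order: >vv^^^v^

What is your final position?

Answer: Final position: (row=2, col=2)

Derivation:
Start: (row=3, col=1)
  > (right): (row=3, col=1) -> (row=3, col=2)
  v (down): (row=3, col=2) -> (row=4, col=2)
  v (down): (row=4, col=2) -> (row=5, col=2)
  ^ (up): (row=5, col=2) -> (row=4, col=2)
  ^ (up): (row=4, col=2) -> (row=3, col=2)
  ^ (up): (row=3, col=2) -> (row=2, col=2)
  v (down): (row=2, col=2) -> (row=3, col=2)
  ^ (up): (row=3, col=2) -> (row=2, col=2)
Final: (row=2, col=2)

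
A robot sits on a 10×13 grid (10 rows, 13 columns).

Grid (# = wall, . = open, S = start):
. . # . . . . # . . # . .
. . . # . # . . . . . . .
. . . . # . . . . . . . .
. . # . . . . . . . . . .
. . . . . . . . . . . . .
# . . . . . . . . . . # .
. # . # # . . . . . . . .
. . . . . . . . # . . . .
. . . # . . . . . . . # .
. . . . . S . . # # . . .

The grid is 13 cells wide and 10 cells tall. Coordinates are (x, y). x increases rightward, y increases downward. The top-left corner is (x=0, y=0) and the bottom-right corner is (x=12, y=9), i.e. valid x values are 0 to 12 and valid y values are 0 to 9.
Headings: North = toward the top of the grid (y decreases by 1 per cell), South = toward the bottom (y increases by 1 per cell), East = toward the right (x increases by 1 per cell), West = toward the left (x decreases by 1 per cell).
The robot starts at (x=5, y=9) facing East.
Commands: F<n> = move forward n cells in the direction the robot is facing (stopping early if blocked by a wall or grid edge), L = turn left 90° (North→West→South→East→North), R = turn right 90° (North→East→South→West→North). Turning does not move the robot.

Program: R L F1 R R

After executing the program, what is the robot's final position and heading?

Answer: Final position: (x=6, y=9), facing West

Derivation:
Start: (x=5, y=9), facing East
  R: turn right, now facing South
  L: turn left, now facing East
  F1: move forward 1, now at (x=6, y=9)
  R: turn right, now facing South
  R: turn right, now facing West
Final: (x=6, y=9), facing West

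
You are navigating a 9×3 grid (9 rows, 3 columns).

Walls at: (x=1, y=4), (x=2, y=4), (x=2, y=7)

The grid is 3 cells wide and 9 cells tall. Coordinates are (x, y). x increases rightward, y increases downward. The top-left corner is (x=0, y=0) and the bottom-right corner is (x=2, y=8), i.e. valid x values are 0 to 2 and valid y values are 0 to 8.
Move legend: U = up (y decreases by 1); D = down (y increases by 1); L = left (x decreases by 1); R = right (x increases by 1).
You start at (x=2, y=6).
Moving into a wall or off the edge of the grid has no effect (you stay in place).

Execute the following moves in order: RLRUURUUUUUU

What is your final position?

Start: (x=2, y=6)
  R (right): blocked, stay at (x=2, y=6)
  L (left): (x=2, y=6) -> (x=1, y=6)
  R (right): (x=1, y=6) -> (x=2, y=6)
  U (up): (x=2, y=6) -> (x=2, y=5)
  U (up): blocked, stay at (x=2, y=5)
  R (right): blocked, stay at (x=2, y=5)
  [×6]U (up): blocked, stay at (x=2, y=5)
Final: (x=2, y=5)

Answer: Final position: (x=2, y=5)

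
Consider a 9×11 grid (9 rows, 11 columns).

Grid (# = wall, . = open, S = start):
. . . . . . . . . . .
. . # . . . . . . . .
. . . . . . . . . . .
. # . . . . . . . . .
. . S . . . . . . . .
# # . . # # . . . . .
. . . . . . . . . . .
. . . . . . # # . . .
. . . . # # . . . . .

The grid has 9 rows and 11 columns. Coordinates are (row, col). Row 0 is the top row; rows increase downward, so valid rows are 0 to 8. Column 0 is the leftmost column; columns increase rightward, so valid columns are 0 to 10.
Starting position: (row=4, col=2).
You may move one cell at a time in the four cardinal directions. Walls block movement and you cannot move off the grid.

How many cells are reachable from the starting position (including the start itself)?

BFS flood-fill from (row=4, col=2):
  Distance 0: (row=4, col=2)
  Distance 1: (row=3, col=2), (row=4, col=1), (row=4, col=3), (row=5, col=2)
  Distance 2: (row=2, col=2), (row=3, col=3), (row=4, col=0), (row=4, col=4), (row=5, col=3), (row=6, col=2)
  Distance 3: (row=2, col=1), (row=2, col=3), (row=3, col=0), (row=3, col=4), (row=4, col=5), (row=6, col=1), (row=6, col=3), (row=7, col=2)
  Distance 4: (row=1, col=1), (row=1, col=3), (row=2, col=0), (row=2, col=4), (row=3, col=5), (row=4, col=6), (row=6, col=0), (row=6, col=4), (row=7, col=1), (row=7, col=3), (row=8, col=2)
  Distance 5: (row=0, col=1), (row=0, col=3), (row=1, col=0), (row=1, col=4), (row=2, col=5), (row=3, col=6), (row=4, col=7), (row=5, col=6), (row=6, col=5), (row=7, col=0), (row=7, col=4), (row=8, col=1), (row=8, col=3)
  Distance 6: (row=0, col=0), (row=0, col=2), (row=0, col=4), (row=1, col=5), (row=2, col=6), (row=3, col=7), (row=4, col=8), (row=5, col=7), (row=6, col=6), (row=7, col=5), (row=8, col=0)
  Distance 7: (row=0, col=5), (row=1, col=6), (row=2, col=7), (row=3, col=8), (row=4, col=9), (row=5, col=8), (row=6, col=7)
  Distance 8: (row=0, col=6), (row=1, col=7), (row=2, col=8), (row=3, col=9), (row=4, col=10), (row=5, col=9), (row=6, col=8)
  Distance 9: (row=0, col=7), (row=1, col=8), (row=2, col=9), (row=3, col=10), (row=5, col=10), (row=6, col=9), (row=7, col=8)
  Distance 10: (row=0, col=8), (row=1, col=9), (row=2, col=10), (row=6, col=10), (row=7, col=9), (row=8, col=8)
  Distance 11: (row=0, col=9), (row=1, col=10), (row=7, col=10), (row=8, col=7), (row=8, col=9)
  Distance 12: (row=0, col=10), (row=8, col=6), (row=8, col=10)
Total reachable: 89 (grid has 89 open cells total)

Answer: Reachable cells: 89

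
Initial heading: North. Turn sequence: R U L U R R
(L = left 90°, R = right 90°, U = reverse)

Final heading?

Answer: Final heading: South

Derivation:
Start: North
  R (right (90° clockwise)) -> East
  U (U-turn (180°)) -> West
  L (left (90° counter-clockwise)) -> South
  U (U-turn (180°)) -> North
  R (right (90° clockwise)) -> East
  R (right (90° clockwise)) -> South
Final: South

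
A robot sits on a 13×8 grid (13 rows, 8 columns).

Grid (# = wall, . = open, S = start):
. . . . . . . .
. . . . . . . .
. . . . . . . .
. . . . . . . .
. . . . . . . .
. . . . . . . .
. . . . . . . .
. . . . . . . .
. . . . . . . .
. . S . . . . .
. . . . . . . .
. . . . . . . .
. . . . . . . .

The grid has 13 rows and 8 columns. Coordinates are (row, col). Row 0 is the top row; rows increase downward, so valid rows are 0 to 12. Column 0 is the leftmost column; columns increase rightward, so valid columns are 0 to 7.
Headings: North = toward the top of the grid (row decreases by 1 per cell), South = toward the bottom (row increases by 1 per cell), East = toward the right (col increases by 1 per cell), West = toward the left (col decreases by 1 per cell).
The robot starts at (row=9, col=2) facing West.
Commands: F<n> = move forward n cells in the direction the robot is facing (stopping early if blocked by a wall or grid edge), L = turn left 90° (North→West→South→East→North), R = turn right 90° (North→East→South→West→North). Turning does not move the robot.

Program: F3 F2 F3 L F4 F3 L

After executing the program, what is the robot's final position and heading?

Start: (row=9, col=2), facing West
  F3: move forward 2/3 (blocked), now at (row=9, col=0)
  F2: move forward 0/2 (blocked), now at (row=9, col=0)
  F3: move forward 0/3 (blocked), now at (row=9, col=0)
  L: turn left, now facing South
  F4: move forward 3/4 (blocked), now at (row=12, col=0)
  F3: move forward 0/3 (blocked), now at (row=12, col=0)
  L: turn left, now facing East
Final: (row=12, col=0), facing East

Answer: Final position: (row=12, col=0), facing East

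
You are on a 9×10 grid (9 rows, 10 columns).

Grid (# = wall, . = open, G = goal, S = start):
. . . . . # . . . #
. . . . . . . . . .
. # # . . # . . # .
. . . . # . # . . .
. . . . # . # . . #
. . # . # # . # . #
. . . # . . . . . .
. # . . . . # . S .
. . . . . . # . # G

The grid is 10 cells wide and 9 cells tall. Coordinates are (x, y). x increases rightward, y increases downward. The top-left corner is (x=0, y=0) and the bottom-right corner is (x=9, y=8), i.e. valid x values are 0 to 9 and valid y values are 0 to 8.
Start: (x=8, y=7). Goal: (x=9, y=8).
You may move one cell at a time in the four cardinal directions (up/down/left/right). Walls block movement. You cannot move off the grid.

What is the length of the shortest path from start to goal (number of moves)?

Answer: Shortest path length: 2

Derivation:
BFS from (x=8, y=7) until reaching (x=9, y=8):
  Distance 0: (x=8, y=7)
  Distance 1: (x=8, y=6), (x=7, y=7), (x=9, y=7)
  Distance 2: (x=8, y=5), (x=7, y=6), (x=9, y=6), (x=7, y=8), (x=9, y=8)  <- goal reached here
One shortest path (2 moves): (x=8, y=7) -> (x=9, y=7) -> (x=9, y=8)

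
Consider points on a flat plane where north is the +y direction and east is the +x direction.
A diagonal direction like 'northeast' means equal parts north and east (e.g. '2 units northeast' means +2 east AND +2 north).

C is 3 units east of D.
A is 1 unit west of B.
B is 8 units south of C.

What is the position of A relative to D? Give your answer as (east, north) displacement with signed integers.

Place D at the origin (east=0, north=0).
  C is 3 units east of D: delta (east=+3, north=+0); C at (east=3, north=0).
  B is 8 units south of C: delta (east=+0, north=-8); B at (east=3, north=-8).
  A is 1 unit west of B: delta (east=-1, north=+0); A at (east=2, north=-8).
Therefore A relative to D: (east=2, north=-8).

Answer: A is at (east=2, north=-8) relative to D.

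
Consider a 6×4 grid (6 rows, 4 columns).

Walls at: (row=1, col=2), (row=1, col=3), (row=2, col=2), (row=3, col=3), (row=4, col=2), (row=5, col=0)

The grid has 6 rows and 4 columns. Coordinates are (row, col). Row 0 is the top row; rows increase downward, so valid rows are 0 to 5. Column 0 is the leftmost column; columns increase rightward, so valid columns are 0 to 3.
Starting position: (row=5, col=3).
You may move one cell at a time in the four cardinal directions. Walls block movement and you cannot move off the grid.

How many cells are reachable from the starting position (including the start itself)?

Answer: Reachable cells: 17

Derivation:
BFS flood-fill from (row=5, col=3):
  Distance 0: (row=5, col=3)
  Distance 1: (row=4, col=3), (row=5, col=2)
  Distance 2: (row=5, col=1)
  Distance 3: (row=4, col=1)
  Distance 4: (row=3, col=1), (row=4, col=0)
  Distance 5: (row=2, col=1), (row=3, col=0), (row=3, col=2)
  Distance 6: (row=1, col=1), (row=2, col=0)
  Distance 7: (row=0, col=1), (row=1, col=0)
  Distance 8: (row=0, col=0), (row=0, col=2)
  Distance 9: (row=0, col=3)
Total reachable: 17 (grid has 18 open cells total)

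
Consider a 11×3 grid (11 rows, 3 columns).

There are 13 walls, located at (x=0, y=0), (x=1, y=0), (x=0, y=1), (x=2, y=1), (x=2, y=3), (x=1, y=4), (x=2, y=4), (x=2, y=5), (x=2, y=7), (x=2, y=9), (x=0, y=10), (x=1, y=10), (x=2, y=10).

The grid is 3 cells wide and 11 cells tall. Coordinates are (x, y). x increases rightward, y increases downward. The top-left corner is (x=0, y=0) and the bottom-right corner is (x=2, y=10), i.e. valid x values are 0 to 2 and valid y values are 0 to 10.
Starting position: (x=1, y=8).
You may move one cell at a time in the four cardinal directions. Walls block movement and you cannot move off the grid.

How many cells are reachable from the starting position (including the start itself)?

BFS flood-fill from (x=1, y=8):
  Distance 0: (x=1, y=8)
  Distance 1: (x=1, y=7), (x=0, y=8), (x=2, y=8), (x=1, y=9)
  Distance 2: (x=1, y=6), (x=0, y=7), (x=0, y=9)
  Distance 3: (x=1, y=5), (x=0, y=6), (x=2, y=6)
  Distance 4: (x=0, y=5)
  Distance 5: (x=0, y=4)
  Distance 6: (x=0, y=3)
  Distance 7: (x=0, y=2), (x=1, y=3)
  Distance 8: (x=1, y=2)
  Distance 9: (x=1, y=1), (x=2, y=2)
Total reachable: 19 (grid has 20 open cells total)

Answer: Reachable cells: 19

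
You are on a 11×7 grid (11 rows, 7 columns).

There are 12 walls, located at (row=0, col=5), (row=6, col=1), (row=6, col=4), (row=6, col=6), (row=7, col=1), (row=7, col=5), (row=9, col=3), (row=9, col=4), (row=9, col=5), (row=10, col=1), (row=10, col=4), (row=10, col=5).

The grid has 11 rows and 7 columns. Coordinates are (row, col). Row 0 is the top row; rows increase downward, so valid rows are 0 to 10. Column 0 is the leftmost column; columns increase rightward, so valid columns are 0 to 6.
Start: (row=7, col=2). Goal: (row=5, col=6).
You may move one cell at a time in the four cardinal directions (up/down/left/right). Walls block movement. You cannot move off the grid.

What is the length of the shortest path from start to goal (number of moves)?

BFS from (row=7, col=2) until reaching (row=5, col=6):
  Distance 0: (row=7, col=2)
  Distance 1: (row=6, col=2), (row=7, col=3), (row=8, col=2)
  Distance 2: (row=5, col=2), (row=6, col=3), (row=7, col=4), (row=8, col=1), (row=8, col=3), (row=9, col=2)
  Distance 3: (row=4, col=2), (row=5, col=1), (row=5, col=3), (row=8, col=0), (row=8, col=4), (row=9, col=1), (row=10, col=2)
  Distance 4: (row=3, col=2), (row=4, col=1), (row=4, col=3), (row=5, col=0), (row=5, col=4), (row=7, col=0), (row=8, col=5), (row=9, col=0), (row=10, col=3)
  Distance 5: (row=2, col=2), (row=3, col=1), (row=3, col=3), (row=4, col=0), (row=4, col=4), (row=5, col=5), (row=6, col=0), (row=8, col=6), (row=10, col=0)
  Distance 6: (row=1, col=2), (row=2, col=1), (row=2, col=3), (row=3, col=0), (row=3, col=4), (row=4, col=5), (row=5, col=6), (row=6, col=5), (row=7, col=6), (row=9, col=6)  <- goal reached here
One shortest path (6 moves): (row=7, col=2) -> (row=7, col=3) -> (row=6, col=3) -> (row=5, col=3) -> (row=5, col=4) -> (row=5, col=5) -> (row=5, col=6)

Answer: Shortest path length: 6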